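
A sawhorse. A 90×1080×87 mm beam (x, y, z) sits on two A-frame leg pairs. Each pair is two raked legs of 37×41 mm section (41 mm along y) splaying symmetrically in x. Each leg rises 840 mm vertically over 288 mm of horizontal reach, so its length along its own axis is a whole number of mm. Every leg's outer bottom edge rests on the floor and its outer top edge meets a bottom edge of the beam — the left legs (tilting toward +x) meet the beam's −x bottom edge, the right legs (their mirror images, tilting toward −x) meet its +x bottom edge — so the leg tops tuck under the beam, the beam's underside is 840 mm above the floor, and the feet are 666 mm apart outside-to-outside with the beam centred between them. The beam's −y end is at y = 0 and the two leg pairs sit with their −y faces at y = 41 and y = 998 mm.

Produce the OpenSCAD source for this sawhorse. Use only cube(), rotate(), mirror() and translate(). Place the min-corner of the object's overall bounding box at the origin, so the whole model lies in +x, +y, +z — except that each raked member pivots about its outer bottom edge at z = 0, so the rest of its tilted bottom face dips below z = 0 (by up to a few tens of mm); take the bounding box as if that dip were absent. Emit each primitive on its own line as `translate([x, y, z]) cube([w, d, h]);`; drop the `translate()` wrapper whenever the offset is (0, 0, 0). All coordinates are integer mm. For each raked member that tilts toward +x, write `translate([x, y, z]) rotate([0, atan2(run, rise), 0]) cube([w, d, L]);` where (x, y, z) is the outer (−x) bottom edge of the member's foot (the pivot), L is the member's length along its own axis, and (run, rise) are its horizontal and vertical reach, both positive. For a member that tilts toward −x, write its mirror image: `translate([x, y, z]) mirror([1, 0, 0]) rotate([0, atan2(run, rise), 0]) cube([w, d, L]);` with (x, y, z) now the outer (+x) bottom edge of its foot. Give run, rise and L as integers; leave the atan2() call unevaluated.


// leg length = √(288² + 840²) = 888
// right-leg outer foot x = 2·288 + 90 = 666
// beam min-corner = (288, 0, 840)
translate([288, 0, 840]) cube([90, 1080, 87]);
translate([0, 41, 0]) rotate([0, atan2(288, 840), 0]) cube([37, 41, 888]);
translate([666, 41, 0]) mirror([1, 0, 0]) rotate([0, atan2(288, 840), 0]) cube([37, 41, 888]);
translate([0, 998, 0]) rotate([0, atan2(288, 840), 0]) cube([37, 41, 888]);
translate([666, 998, 0]) mirror([1, 0, 0]) rotate([0, atan2(288, 840), 0]) cube([37, 41, 888]);


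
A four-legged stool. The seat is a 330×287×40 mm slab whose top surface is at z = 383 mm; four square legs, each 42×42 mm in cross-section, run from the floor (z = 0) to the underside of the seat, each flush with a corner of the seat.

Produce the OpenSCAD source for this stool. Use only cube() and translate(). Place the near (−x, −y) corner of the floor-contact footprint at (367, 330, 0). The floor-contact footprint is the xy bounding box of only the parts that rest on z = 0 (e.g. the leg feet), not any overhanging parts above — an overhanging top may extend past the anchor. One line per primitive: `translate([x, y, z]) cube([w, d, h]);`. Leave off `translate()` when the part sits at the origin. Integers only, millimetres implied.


translate([367, 330, 343]) cube([330, 287, 40]);
translate([367, 330, 0]) cube([42, 42, 343]);
translate([655, 330, 0]) cube([42, 42, 343]);
translate([367, 575, 0]) cube([42, 42, 343]);
translate([655, 575, 0]) cube([42, 42, 343]);


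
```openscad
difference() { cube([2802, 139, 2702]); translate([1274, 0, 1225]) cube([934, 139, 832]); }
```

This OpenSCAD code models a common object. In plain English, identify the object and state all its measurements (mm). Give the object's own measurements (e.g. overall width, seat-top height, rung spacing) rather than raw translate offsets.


A wall 2802 mm long (x), 139 mm thick (y), 2702 mm tall, with a rectangular window opening cut through it. The opening is 934 mm wide and 832 mm tall; its sill is at z = 1225 mm and its near (−x) edge is 1274 mm from the wall's −x end. The opening passes through the full wall thickness.


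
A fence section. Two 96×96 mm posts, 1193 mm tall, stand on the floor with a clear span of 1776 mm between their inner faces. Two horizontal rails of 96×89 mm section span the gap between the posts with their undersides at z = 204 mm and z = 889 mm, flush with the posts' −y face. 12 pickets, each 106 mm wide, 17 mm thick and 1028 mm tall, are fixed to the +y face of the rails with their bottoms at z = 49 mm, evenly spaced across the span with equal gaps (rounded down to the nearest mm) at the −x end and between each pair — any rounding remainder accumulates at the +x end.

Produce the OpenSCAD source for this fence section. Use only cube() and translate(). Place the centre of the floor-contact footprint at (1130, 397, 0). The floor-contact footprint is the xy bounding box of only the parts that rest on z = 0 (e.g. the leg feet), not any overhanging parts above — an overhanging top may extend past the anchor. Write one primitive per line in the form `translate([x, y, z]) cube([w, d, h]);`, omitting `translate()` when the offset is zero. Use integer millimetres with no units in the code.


translate([146, 349, 0]) cube([96, 96, 1193]);
translate([2018, 349, 0]) cube([96, 96, 1193]);
translate([242, 349, 204]) cube([1776, 96, 89]);
translate([242, 349, 889]) cube([1776, 96, 89]);
translate([280, 445, 49]) cube([106, 17, 1028]);
translate([424, 445, 49]) cube([106, 17, 1028]);
translate([568, 445, 49]) cube([106, 17, 1028]);
translate([712, 445, 49]) cube([106, 17, 1028]);
translate([856, 445, 49]) cube([106, 17, 1028]);
translate([1000, 445, 49]) cube([106, 17, 1028]);
translate([1144, 445, 49]) cube([106, 17, 1028]);
translate([1288, 445, 49]) cube([106, 17, 1028]);
translate([1432, 445, 49]) cube([106, 17, 1028]);
translate([1576, 445, 49]) cube([106, 17, 1028]);
translate([1720, 445, 49]) cube([106, 17, 1028]);
translate([1864, 445, 49]) cube([106, 17, 1028]);


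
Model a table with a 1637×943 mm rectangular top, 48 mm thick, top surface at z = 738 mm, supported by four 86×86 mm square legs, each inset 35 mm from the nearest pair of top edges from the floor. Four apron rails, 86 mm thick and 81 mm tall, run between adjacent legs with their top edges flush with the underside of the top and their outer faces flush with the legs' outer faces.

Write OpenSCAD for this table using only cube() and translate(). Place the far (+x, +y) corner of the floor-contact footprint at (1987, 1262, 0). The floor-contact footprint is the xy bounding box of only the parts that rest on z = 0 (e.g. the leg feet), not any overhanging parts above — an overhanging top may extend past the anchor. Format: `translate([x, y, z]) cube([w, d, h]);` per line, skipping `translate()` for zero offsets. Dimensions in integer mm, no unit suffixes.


translate([385, 354, 690]) cube([1637, 943, 48]);
translate([420, 389, 0]) cube([86, 86, 690]);
translate([1901, 389, 0]) cube([86, 86, 690]);
translate([420, 1176, 0]) cube([86, 86, 690]);
translate([1901, 1176, 0]) cube([86, 86, 690]);
translate([506, 389, 609]) cube([1395, 86, 81]);
translate([506, 1176, 609]) cube([1395, 86, 81]);
translate([420, 475, 609]) cube([86, 701, 81]);
translate([1901, 475, 609]) cube([86, 701, 81]);


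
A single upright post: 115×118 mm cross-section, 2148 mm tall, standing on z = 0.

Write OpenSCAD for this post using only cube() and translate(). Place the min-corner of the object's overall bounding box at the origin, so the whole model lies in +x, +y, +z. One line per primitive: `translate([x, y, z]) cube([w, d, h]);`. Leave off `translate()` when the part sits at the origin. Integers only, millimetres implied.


cube([115, 118, 2148]);


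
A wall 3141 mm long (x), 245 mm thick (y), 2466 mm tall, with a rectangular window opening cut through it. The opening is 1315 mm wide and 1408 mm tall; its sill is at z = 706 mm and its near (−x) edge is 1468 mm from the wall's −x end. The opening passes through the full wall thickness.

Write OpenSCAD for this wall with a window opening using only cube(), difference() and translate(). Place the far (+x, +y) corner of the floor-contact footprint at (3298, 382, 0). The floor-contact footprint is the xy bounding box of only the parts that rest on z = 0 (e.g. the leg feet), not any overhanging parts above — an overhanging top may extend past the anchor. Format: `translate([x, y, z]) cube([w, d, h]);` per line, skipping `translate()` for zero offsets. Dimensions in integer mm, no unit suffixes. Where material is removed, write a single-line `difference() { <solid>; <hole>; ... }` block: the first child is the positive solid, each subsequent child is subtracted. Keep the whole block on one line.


difference() { translate([157, 137, 0]) cube([3141, 245, 2466]); translate([1625, 137, 706]) cube([1315, 245, 1408]); }


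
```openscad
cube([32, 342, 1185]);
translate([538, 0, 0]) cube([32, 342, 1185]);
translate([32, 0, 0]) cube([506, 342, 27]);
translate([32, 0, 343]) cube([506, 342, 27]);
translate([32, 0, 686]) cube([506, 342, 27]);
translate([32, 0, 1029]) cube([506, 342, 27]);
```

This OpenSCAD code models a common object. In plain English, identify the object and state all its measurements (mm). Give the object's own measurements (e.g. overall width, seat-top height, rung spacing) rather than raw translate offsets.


An open bookshelf. Two side panels, each 32 mm thick, 342 mm deep and 1185 mm tall, stand 570 mm apart (outside-to-outside). Between them sit 4 shelves, each 27 mm thick and 342 mm deep, spanning the full gap between the sides. The bottom shelf rests on the floor (its underside at z = 0) and the clear gap between one shelf's top and the next shelf's underside is 316 mm.


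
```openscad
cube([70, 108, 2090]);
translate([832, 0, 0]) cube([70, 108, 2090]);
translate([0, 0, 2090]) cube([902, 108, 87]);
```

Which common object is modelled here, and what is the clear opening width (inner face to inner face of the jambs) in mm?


A door frame. The clear opening width is 762 mm.

Two 2090 mm tall posts with a header on top — a door frame. The left jamb is 70 mm wide at x = 0; the right jamb starts at x = 832. The clear opening is 832 − 70 = 762 mm.


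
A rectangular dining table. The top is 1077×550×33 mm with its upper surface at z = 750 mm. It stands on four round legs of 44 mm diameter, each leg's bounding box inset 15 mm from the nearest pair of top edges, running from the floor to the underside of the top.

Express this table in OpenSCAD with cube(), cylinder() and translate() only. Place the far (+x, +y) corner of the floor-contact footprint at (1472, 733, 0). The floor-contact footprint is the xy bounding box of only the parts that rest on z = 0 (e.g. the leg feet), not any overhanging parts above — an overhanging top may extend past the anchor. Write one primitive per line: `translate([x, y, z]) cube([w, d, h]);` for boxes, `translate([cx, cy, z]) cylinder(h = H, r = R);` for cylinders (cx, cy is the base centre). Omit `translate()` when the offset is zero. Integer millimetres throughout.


translate([410, 198, 717]) cube([1077, 550, 33]);
translate([447, 235, 0]) cylinder(h = 717, r = 22);
translate([1450, 235, 0]) cylinder(h = 717, r = 22);
translate([447, 711, 0]) cylinder(h = 717, r = 22);
translate([1450, 711, 0]) cylinder(h = 717, r = 22);


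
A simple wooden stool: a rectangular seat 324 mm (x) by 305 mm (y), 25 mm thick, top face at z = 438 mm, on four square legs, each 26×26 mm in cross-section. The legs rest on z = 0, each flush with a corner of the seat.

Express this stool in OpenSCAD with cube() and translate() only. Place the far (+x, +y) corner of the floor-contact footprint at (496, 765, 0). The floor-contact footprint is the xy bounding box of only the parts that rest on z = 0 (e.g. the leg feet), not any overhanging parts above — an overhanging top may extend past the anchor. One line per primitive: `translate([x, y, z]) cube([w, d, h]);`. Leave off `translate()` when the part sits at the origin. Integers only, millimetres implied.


translate([172, 460, 413]) cube([324, 305, 25]);
translate([172, 460, 0]) cube([26, 26, 413]);
translate([470, 460, 0]) cube([26, 26, 413]);
translate([172, 739, 0]) cube([26, 26, 413]);
translate([470, 739, 0]) cube([26, 26, 413]);


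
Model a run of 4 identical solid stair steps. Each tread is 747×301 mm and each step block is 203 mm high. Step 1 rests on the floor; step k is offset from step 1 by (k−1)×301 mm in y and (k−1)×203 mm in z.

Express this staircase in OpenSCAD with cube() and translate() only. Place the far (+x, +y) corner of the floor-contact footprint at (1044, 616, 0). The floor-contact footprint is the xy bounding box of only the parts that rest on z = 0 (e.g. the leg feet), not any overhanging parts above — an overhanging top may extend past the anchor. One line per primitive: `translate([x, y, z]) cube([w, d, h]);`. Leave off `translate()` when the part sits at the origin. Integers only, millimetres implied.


translate([297, 315, 0]) cube([747, 301, 203]);
translate([297, 616, 203]) cube([747, 301, 203]);
translate([297, 917, 406]) cube([747, 301, 203]);
translate([297, 1218, 609]) cube([747, 301, 203]);


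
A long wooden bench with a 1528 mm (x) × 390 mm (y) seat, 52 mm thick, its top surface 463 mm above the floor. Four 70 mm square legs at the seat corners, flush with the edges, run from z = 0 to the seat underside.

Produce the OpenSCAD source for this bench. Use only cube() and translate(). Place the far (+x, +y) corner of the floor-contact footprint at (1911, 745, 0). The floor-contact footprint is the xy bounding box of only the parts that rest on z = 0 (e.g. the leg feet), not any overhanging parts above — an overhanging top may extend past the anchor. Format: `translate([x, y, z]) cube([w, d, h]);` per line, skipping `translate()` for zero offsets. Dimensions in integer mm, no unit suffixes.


translate([383, 355, 411]) cube([1528, 390, 52]);
translate([383, 355, 0]) cube([70, 70, 411]);
translate([383, 675, 0]) cube([70, 70, 411]);
translate([1841, 355, 0]) cube([70, 70, 411]);
translate([1841, 675, 0]) cube([70, 70, 411]);


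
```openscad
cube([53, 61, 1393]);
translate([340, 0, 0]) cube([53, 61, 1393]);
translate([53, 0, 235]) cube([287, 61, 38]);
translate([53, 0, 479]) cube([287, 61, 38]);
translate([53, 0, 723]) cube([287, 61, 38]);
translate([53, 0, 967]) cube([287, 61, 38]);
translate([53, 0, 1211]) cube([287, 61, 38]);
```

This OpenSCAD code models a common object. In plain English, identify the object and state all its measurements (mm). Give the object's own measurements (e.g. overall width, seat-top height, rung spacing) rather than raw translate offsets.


A straight ladder. Two 53×61 mm vertical rails, 1393 mm tall, stand 393 mm apart (outside-to-outside) with their front faces coplanar on the −y side. 5 rungs, each 61 mm deep and 38 mm tall, span between the inner faces of the rails, front faces flush with the rails. The lowest rung's underside is at z = 235 mm and rungs are spaced 244 mm apart (underside to underside).


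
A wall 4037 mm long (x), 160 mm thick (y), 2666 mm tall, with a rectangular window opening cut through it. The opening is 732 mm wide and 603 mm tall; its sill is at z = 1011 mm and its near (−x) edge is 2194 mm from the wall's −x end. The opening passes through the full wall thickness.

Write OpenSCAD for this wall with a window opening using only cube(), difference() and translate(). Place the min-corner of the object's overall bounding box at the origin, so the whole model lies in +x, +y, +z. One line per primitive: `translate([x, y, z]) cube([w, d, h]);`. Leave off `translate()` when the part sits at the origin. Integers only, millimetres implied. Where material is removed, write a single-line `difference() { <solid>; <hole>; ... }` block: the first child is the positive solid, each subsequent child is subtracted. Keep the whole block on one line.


difference() { cube([4037, 160, 2666]); translate([2194, 0, 1011]) cube([732, 160, 603]); }


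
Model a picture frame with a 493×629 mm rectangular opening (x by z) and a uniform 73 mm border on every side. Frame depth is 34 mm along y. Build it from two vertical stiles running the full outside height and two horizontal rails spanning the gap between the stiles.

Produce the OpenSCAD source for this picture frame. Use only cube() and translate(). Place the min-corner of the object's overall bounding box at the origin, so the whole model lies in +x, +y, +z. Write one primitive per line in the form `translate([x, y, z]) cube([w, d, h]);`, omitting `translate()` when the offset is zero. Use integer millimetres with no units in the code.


cube([73, 34, 775]);
translate([566, 0, 0]) cube([73, 34, 775]);
translate([73, 0, 0]) cube([493, 34, 73]);
translate([73, 0, 702]) cube([493, 34, 73]);


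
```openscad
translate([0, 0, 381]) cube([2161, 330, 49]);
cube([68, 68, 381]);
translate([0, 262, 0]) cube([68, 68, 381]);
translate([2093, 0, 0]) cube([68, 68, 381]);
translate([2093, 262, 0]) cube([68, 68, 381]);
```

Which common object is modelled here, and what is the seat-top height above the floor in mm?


A bench. The seat-top height is 430 mm.

A long slab on four corner posts — a bench. The slab sits at z = 381 with thickness 49, so the top is 381 + 49 = 430 mm.


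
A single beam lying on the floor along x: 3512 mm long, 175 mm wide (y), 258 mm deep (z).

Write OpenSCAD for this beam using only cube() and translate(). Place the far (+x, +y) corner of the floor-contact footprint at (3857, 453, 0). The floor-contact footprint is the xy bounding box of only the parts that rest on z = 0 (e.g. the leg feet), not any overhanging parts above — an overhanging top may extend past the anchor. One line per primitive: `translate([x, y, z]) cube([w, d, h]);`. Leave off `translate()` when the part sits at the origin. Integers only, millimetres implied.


translate([345, 278, 0]) cube([3512, 175, 258]);


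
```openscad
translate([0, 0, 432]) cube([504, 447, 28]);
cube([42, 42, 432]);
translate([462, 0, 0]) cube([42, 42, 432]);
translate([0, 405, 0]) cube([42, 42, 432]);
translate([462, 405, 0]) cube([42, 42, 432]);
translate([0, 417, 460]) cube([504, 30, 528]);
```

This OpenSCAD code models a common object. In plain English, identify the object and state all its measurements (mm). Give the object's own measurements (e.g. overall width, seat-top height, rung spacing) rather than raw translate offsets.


A chair. The seat is a 504×447×28 mm slab with its top at z = 460 mm, on four 42×42 mm corner legs (flush with the seat edges, standing on z = 0). A flat backrest 30 mm thick, 528 mm tall, spans the full seat width and rises from the seat top along its +y edge, rear face flush with the rear of the seat.


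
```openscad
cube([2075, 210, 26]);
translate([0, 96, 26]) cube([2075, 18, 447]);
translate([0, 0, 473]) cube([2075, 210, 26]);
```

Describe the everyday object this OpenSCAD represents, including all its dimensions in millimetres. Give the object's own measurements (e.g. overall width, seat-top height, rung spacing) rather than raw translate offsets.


An I-beam lying along x, 2075 mm long. Overall section height 499 mm. Two flanges 210 mm wide (y) and 26 mm thick, one on the floor and one at the top; a web 18 mm thick runs between them, centred on the flange width.


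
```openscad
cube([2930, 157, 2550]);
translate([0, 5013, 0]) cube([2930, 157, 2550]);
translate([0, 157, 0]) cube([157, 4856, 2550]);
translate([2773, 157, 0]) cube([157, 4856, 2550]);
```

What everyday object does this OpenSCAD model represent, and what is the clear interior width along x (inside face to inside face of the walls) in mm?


A house (or room) frame. The interior width is 2616 mm.

Four 2550 mm walls enclosing a rectangle with no floor or roof — a room or house frame. Outside width is 2930 mm and wall thickness is 157 mm, so the interior width is 2930 − 2 × 157 = 2616 mm.


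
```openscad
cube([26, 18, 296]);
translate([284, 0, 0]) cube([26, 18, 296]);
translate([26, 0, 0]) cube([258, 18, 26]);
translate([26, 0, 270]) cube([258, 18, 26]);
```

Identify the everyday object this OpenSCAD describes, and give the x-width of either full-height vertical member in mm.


A picture frame. The border width is 26 mm.

Four thin pieces enclosing a rectangular opening — a picture frame. The two full-height stiles are 296 mm tall; the top rail sits at z = 270 and is 26 mm tall, so the border above the opening is 296 − 270 = 26 mm, matching the stile x-width.


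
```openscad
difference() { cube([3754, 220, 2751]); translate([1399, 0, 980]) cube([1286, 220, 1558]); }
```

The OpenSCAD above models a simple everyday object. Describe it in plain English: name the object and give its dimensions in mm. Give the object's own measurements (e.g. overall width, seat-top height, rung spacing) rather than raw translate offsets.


A wall 3754 mm long (x), 220 mm thick (y), 2751 mm tall, with a rectangular window opening cut through it. The opening is 1286 mm wide and 1558 mm tall; its sill is at z = 980 mm and its near (−x) edge is 1399 mm from the wall's −x end. The opening passes through the full wall thickness.


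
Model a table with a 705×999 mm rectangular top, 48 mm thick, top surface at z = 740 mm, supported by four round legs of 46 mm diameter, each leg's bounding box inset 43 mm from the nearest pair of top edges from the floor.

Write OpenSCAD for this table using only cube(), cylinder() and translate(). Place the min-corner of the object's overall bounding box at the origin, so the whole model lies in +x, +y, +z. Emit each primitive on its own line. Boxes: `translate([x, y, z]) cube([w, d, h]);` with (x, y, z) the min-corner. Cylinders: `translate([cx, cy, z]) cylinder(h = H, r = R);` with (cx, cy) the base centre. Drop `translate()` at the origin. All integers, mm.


translate([0, 0, 692]) cube([705, 999, 48]);
translate([66, 66, 0]) cylinder(h = 692, r = 23);
translate([639, 66, 0]) cylinder(h = 692, r = 23);
translate([66, 933, 0]) cylinder(h = 692, r = 23);
translate([639, 933, 0]) cylinder(h = 692, r = 23);


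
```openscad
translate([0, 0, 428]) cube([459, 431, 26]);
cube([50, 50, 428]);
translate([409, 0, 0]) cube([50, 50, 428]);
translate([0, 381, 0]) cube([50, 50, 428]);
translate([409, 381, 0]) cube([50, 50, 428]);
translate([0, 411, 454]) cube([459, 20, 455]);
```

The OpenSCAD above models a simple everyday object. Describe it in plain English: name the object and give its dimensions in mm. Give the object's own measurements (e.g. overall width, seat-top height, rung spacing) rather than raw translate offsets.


A chair. The seat is a 459×431×26 mm slab with its top at z = 454 mm, on four 50×50 mm corner legs (flush with the seat edges, standing on z = 0). A flat backrest 20 mm thick, 455 mm tall, spans the full seat width and rises from the seat top along its +y edge, rear face flush with the rear of the seat.


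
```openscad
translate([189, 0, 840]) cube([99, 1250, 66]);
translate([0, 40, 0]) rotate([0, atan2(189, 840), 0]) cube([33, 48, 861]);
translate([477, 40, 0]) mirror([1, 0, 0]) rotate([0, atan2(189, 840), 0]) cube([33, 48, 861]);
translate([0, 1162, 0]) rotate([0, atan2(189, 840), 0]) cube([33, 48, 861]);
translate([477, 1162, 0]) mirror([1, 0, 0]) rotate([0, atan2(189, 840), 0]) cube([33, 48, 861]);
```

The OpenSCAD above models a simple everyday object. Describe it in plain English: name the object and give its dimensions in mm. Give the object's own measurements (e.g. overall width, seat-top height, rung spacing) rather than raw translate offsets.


A sawhorse. A 99×1250×66 mm beam (x, y, z) sits on two A-frame leg pairs. Each pair is two raked legs of 33×48 mm section (48 mm along y) splaying symmetrically in x. Each leg rises 840 mm vertically over 189 mm of horizontal reach and is 861 mm long along its own axis. Every leg's outer bottom edge rests on the floor and its outer top edge meets a bottom edge of the beam — the left legs (tilting toward +x) meet the beam's −x bottom edge, the right legs (their mirror images, tilting toward −x) meet its +x bottom edge — so the leg tops tuck under the beam, the beam's underside is 840 mm above the floor, and the feet are 477 mm apart outside-to-outside with the beam centred between them. The two leg pairs are set in 40 mm from either end of the beam.


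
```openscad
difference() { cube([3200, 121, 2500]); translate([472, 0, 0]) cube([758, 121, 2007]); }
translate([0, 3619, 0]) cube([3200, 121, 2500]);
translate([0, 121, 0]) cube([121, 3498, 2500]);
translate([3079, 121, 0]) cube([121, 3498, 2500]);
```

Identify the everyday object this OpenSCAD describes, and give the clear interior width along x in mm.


A single room. The interior width is 2958 mm.

Four walls enclosing a rectangle with a door in the front wall — a room. Outside width 3200 minus two 121 mm walls gives 2958 mm.


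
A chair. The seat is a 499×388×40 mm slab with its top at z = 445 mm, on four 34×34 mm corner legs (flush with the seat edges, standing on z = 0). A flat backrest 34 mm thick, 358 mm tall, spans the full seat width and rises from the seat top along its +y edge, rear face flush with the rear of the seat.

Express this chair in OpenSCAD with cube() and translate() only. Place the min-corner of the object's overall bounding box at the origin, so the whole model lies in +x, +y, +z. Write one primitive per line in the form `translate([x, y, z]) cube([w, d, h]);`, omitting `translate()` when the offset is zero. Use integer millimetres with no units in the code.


translate([0, 0, 405]) cube([499, 388, 40]);
cube([34, 34, 405]);
translate([465, 0, 0]) cube([34, 34, 405]);
translate([0, 354, 0]) cube([34, 34, 405]);
translate([465, 354, 0]) cube([34, 34, 405]);
translate([0, 354, 445]) cube([499, 34, 358]);


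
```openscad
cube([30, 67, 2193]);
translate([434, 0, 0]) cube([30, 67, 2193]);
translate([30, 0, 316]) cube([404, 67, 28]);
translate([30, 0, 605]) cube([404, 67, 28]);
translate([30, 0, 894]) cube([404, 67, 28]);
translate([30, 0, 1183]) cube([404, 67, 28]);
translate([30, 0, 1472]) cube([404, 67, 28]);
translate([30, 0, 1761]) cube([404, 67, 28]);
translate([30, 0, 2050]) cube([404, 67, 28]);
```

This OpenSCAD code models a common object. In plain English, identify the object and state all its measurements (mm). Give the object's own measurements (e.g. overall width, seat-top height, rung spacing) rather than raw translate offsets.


A straight ladder. Two 30×67 mm vertical rails, 2193 mm tall, stand 464 mm apart (outside-to-outside) with their front faces coplanar on the −y side. 7 rungs, each 67 mm deep and 28 mm tall, span between the inner faces of the rails, front faces flush with the rails. The lowest rung's underside is at z = 316 mm and rungs are spaced 289 mm apart (underside to underside).


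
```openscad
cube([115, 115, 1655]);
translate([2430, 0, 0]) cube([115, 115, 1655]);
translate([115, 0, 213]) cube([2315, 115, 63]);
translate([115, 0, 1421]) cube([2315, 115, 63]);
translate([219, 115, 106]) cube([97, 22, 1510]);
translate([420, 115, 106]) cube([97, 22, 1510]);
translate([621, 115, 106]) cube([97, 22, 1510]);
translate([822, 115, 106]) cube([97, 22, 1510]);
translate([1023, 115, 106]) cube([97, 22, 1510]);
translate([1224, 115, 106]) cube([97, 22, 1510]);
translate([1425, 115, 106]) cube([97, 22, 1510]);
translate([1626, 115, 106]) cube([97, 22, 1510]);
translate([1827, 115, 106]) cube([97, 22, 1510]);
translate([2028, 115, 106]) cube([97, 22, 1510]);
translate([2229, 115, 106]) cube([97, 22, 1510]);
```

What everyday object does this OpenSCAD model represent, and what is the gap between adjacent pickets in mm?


A fence section. The picket gap is 104 mm.

Two posts, two rails, 11 pickets — a fence section. Span 2315 mm holds 11 pickets of 97 mm with 12 equal gaps: ⌊(2315 − 11·97) / 12⌋ = 104 mm.


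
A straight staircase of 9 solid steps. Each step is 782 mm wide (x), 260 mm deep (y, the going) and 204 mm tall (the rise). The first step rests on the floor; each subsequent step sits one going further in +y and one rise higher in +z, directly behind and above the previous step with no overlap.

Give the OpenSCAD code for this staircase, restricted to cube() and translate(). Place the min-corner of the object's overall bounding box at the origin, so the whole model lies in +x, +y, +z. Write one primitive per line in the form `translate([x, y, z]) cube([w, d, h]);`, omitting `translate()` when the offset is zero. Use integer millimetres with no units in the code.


cube([782, 260, 204]);
translate([0, 260, 204]) cube([782, 260, 204]);
translate([0, 520, 408]) cube([782, 260, 204]);
translate([0, 780, 612]) cube([782, 260, 204]);
translate([0, 1040, 816]) cube([782, 260, 204]);
translate([0, 1300, 1020]) cube([782, 260, 204]);
translate([0, 1560, 1224]) cube([782, 260, 204]);
translate([0, 1820, 1428]) cube([782, 260, 204]);
translate([0, 2080, 1632]) cube([782, 260, 204]);


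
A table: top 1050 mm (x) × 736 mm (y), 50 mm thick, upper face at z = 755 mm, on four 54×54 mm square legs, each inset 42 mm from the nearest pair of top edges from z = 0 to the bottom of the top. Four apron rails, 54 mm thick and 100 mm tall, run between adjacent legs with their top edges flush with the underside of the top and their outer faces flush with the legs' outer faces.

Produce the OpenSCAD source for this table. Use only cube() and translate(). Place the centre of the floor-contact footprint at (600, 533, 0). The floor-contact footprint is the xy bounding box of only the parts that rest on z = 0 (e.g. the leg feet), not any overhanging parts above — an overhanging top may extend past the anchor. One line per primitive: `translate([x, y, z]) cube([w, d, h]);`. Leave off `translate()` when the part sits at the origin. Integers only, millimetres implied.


// leg_h = 755 - 50 = 705
// apron z = 705 - 100 = 605
translate([75, 165, 705]) cube([1050, 736, 50]);
translate([117, 207, 0]) cube([54, 54, 705]);
translate([1029, 207, 0]) cube([54, 54, 705]);
translate([117, 805, 0]) cube([54, 54, 705]);
translate([1029, 805, 0]) cube([54, 54, 705]);
translate([171, 207, 605]) cube([858, 54, 100]);
translate([171, 805, 605]) cube([858, 54, 100]);
translate([117, 261, 605]) cube([54, 544, 100]);
translate([1029, 261, 605]) cube([54, 544, 100]);


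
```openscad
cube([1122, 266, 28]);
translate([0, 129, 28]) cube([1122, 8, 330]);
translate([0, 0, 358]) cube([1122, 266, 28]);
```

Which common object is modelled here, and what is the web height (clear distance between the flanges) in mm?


An I-beam. The web height is 330 mm.

Two wide flanges with a thin centred web — an I-beam. Overall 386 mm minus two 28 mm flanges gives a web of 386 − 2·28 = 330 mm.


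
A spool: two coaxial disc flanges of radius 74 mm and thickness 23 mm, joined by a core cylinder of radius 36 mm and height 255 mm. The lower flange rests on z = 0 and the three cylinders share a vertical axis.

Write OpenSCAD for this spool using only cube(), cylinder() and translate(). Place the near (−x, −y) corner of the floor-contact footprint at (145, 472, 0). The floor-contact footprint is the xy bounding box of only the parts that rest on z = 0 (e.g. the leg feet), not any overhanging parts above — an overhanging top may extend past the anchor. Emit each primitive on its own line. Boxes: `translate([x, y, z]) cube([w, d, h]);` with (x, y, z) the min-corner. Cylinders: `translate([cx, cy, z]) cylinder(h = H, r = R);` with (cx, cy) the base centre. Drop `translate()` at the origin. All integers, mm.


translate([219, 546, 0]) cylinder(h = 23, r = 74);
translate([219, 546, 23]) cylinder(h = 255, r = 36);
translate([219, 546, 278]) cylinder(h = 23, r = 74);


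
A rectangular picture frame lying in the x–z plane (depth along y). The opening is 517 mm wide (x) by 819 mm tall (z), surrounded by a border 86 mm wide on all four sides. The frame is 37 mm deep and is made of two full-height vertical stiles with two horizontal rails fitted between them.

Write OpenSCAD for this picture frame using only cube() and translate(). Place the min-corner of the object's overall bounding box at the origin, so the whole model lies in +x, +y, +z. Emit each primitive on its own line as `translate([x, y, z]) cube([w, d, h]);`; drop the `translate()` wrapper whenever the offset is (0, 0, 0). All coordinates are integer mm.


cube([86, 37, 991]);
translate([603, 0, 0]) cube([86, 37, 991]);
translate([86, 0, 0]) cube([517, 37, 86]);
translate([86, 0, 905]) cube([517, 37, 86]);


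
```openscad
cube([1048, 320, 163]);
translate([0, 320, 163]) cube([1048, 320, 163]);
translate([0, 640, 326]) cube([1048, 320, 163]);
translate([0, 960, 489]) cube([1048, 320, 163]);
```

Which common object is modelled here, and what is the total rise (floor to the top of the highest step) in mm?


A staircase. The total rise is 652 mm.

4 identical blocks, each offset up and back from the previous — a staircase. Each step is 163 mm tall and there are 4 of them, so the total rise is 4 × 163 = 652 mm.


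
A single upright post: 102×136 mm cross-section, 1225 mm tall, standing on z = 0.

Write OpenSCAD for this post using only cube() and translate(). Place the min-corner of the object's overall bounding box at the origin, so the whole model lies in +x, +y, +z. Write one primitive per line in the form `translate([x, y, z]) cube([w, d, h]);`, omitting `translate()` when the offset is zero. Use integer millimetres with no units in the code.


cube([102, 136, 1225]);


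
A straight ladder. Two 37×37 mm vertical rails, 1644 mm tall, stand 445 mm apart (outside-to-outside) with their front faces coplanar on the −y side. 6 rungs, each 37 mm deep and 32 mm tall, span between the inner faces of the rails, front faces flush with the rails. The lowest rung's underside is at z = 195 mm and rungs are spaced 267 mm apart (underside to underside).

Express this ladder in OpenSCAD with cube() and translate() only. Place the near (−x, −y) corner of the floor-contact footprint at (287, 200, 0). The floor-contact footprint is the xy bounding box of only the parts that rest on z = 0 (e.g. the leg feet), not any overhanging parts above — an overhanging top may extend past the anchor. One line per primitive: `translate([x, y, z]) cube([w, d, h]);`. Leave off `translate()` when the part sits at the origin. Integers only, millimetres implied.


// rung span = 445 - 2*37 = 371
// rung[k] z = 195 + k*267
translate([287, 200, 0]) cube([37, 37, 1644]);
translate([695, 200, 0]) cube([37, 37, 1644]);
translate([324, 200, 195]) cube([371, 37, 32]);
translate([324, 200, 462]) cube([371, 37, 32]);
translate([324, 200, 729]) cube([371, 37, 32]);
translate([324, 200, 996]) cube([371, 37, 32]);
translate([324, 200, 1263]) cube([371, 37, 32]);
translate([324, 200, 1530]) cube([371, 37, 32]);


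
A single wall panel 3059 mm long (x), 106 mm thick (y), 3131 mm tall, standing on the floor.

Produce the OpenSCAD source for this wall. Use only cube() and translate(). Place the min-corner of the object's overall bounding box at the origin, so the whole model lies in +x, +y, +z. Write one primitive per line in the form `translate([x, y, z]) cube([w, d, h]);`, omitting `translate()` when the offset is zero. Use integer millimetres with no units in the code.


cube([3059, 106, 3131]);


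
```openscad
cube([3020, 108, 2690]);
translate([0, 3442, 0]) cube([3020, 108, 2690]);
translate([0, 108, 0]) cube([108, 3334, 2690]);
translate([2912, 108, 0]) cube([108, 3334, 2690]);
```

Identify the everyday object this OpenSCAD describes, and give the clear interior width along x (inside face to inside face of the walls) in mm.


A house (or room) frame. The interior width is 2804 mm.

Four 2690 mm walls enclosing a rectangle with no floor or roof — a room or house frame. Outside width is 3020 mm and wall thickness is 108 mm, so the interior width is 3020 − 2 × 108 = 2804 mm.


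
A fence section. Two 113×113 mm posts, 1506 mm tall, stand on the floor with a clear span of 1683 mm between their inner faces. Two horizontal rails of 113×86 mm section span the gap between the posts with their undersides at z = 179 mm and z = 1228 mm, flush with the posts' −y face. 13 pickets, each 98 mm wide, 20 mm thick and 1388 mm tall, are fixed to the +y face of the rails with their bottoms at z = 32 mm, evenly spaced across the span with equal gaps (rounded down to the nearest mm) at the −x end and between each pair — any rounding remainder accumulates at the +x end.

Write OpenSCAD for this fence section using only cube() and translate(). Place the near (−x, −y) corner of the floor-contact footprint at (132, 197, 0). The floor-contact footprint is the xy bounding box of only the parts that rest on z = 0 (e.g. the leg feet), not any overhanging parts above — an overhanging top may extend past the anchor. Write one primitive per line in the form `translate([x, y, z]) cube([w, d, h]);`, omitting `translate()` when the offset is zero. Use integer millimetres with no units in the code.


translate([132, 197, 0]) cube([113, 113, 1506]);
translate([1928, 197, 0]) cube([113, 113, 1506]);
translate([245, 197, 179]) cube([1683, 113, 86]);
translate([245, 197, 1228]) cube([1683, 113, 86]);
translate([274, 310, 32]) cube([98, 20, 1388]);
translate([401, 310, 32]) cube([98, 20, 1388]);
translate([528, 310, 32]) cube([98, 20, 1388]);
translate([655, 310, 32]) cube([98, 20, 1388]);
translate([782, 310, 32]) cube([98, 20, 1388]);
translate([909, 310, 32]) cube([98, 20, 1388]);
translate([1036, 310, 32]) cube([98, 20, 1388]);
translate([1163, 310, 32]) cube([98, 20, 1388]);
translate([1290, 310, 32]) cube([98, 20, 1388]);
translate([1417, 310, 32]) cube([98, 20, 1388]);
translate([1544, 310, 32]) cube([98, 20, 1388]);
translate([1671, 310, 32]) cube([98, 20, 1388]);
translate([1798, 310, 32]) cube([98, 20, 1388]);


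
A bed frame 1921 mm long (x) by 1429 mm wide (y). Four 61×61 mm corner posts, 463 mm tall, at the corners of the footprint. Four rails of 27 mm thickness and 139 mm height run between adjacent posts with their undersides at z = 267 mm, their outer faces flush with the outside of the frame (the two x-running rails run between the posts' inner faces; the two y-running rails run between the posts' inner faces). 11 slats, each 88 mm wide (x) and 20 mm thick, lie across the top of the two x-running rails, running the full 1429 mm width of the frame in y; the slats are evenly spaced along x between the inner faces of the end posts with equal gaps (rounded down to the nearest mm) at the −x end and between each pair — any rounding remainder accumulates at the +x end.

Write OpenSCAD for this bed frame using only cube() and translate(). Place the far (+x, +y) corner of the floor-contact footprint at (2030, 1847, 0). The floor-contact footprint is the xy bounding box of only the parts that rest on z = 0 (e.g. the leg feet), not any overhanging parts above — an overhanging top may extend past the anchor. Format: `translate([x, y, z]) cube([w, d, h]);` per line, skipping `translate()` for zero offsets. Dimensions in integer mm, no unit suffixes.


translate([109, 418, 0]) cube([61, 61, 463]);
translate([109, 1786, 0]) cube([61, 61, 463]);
translate([1969, 418, 0]) cube([61, 61, 463]);
translate([1969, 1786, 0]) cube([61, 61, 463]);
translate([170, 418, 267]) cube([1799, 27, 139]);
translate([170, 1820, 267]) cube([1799, 27, 139]);
translate([109, 479, 267]) cube([27, 1307, 139]);
translate([2003, 479, 267]) cube([27, 1307, 139]);
translate([239, 418, 406]) cube([88, 1429, 20]);
translate([396, 418, 406]) cube([88, 1429, 20]);
translate([553, 418, 406]) cube([88, 1429, 20]);
translate([710, 418, 406]) cube([88, 1429, 20]);
translate([867, 418, 406]) cube([88, 1429, 20]);
translate([1024, 418, 406]) cube([88, 1429, 20]);
translate([1181, 418, 406]) cube([88, 1429, 20]);
translate([1338, 418, 406]) cube([88, 1429, 20]);
translate([1495, 418, 406]) cube([88, 1429, 20]);
translate([1652, 418, 406]) cube([88, 1429, 20]);
translate([1809, 418, 406]) cube([88, 1429, 20]);


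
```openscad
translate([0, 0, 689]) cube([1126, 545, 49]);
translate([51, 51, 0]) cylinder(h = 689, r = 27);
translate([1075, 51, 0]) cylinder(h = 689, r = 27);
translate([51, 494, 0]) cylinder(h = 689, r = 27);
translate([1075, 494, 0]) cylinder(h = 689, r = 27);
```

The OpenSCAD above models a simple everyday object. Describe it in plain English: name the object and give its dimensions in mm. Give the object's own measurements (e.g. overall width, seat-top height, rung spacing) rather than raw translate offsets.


A rectangular dining table. The top is 1126×545×49 mm with its upper surface at z = 738 mm. It stands on four round legs of 54 mm diameter, each leg's bounding box inset 24 mm from the nearest pair of top edges, running from the floor to the underside of the top.
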